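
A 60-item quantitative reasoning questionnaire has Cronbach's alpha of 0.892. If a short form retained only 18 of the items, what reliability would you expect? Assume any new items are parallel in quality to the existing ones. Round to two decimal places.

0.71

n = 18/60 = 0.3
r_new = 0.3·0.892 / [1 + (0.3 − 1)·0.892]
r_new = 0.2676 / 0.3756 ≈ 0.7125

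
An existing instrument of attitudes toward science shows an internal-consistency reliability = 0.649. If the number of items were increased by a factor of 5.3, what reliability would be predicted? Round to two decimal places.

r_new = 5.3·0.649 / [1 + (5.3 − 1)·0.649]
     = 3.4397 / 3.7907 = 0.9074

0.91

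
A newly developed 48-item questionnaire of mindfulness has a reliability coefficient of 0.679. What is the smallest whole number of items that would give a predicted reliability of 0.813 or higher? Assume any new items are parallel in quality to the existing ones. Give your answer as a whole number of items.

Rearranging the Spearman-Brown formula for n,
n = r_target (1 − r_old) / [ r_old (1 − r_target) ]
n = 0.813(1 − 0.679) / [0.679(1 − 0.813)]
  = 0.260973 / 0.126973 = 2.0553
2.0553 × 48 = 98.65 → 99 items

99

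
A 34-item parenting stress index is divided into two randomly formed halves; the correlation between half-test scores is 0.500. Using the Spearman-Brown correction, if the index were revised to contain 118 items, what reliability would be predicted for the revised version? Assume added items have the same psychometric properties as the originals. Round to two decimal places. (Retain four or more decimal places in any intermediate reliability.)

Spearman-Brown correction (n = 2): r_full = 2·0.500/(1 + 0.500) = 0.6667
Length factor from 34 to 118 items: n = 118/34 = 3.4706
r_new = n·r_full / (1 + (n − 1)·r_full) = 2.3138 / 2.6471 ≈ 0.8741

0.87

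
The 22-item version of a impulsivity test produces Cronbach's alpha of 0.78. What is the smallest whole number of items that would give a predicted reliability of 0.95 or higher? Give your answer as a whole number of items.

118

Rearranging the Spearman-Brown formula for n,
n = r*(1 − r) / [ r (1 − r*) ]
n = 0.95(1 − 0.78) / [0.78(1 − 0.95)]
n = 0.2090 / 0.0390 ≈ 5.3590
So the test needs 5.3590 × 22 ≈ 117.90 items; rounding up, 118.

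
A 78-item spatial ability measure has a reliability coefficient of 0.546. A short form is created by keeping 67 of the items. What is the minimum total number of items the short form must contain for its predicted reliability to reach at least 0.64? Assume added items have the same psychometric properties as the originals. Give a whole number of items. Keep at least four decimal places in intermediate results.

116

First, r for the 67-item form: n = 67/78 = 0.8590, so r_67 = 0.8590·0.546/(1 + (0.8590 − 1)·0.546) = 0.5081
Then solve for n' with r_old = 0.5081, r_target = 0.64: n' = 0.64(1 − 0.5081)/[0.5081(1 − 0.64)] = 1.7211
Total items = 1.7211 × 67 = 115.31, rounded up to 116.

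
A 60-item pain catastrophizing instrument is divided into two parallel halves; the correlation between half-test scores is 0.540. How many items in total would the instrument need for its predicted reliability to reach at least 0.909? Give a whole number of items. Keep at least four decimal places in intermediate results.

256

Corrected full-test reliability: r_full = 2 × 0.540 / (1 + 0.540) ≈ 0.7013
Solve Spearman-Brown for n: n = 0.909(1 − 0.7013) / [0.7013(1 − 0.909)] = 4.2546
Required items = 4.2546 × 60 = 255.28, so 256 items.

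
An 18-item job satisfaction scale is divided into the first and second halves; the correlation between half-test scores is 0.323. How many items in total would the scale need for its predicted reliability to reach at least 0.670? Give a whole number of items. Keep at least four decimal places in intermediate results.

r_full = 2(0.323)/(1 + 0.323) = 0.4883
n = r_tgt(1 − r_full) / [r_full(1 − r_tgt)] = 0.670 × 0.5117 / (0.4883 × 0.330) ≈ 2.1276
Items = 2.1276 × 18 ≈ 38.30 → 39

39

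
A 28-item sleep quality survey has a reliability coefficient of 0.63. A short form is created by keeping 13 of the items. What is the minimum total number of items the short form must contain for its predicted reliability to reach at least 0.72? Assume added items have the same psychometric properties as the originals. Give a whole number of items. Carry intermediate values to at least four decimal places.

43

Short-form reliability: n = 13/28 = 0.4643; r_13 = n·r/(1+(n−1)r) ≈ 0.4415
Then solve for n' with r_old = 0.4415, r_target = 0.72: n' = 0.72(1 − 0.4415)/[0.4415(1 − 0.72)] = 3.2529
Items = 3.2529 × 13 ≈ 42.29 → 43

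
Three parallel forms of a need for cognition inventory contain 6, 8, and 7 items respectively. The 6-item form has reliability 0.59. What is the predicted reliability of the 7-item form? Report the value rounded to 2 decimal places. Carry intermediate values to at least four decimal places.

0.63

Only the ratio of lengths matters: n = 7/6 = 1.1667
r_{7} = n·r / (1 + (n − 1)·r) = 0.6884 / 1.0984 ≈ 0.6267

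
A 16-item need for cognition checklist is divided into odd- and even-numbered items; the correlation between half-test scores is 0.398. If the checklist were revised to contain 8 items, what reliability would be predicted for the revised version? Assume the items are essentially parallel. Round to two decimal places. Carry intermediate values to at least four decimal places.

0.40

First correct the split-half correlation to full-test reliability: r_full = 2 × 0.398 / (1 + 0.398) ≈ 0.5694
Then adjust to 8 items: n = 8/16 = 0.5000
r_new = n·r_full / (1 + (n − 1)·r_full) = 0.2847 / 0.7153 ≈ 0.3980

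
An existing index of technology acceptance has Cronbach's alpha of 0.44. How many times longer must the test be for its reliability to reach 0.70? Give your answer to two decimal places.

Invert Spearman-Brown to solve for n:
n = r_target (1 − r_old) / [ r_old (1 − r_target) ]
n = 0.70(1 − 0.44) / [0.44(1 − 0.70)]
  = 0.3920 / 0.1320 = 2.9697

2.97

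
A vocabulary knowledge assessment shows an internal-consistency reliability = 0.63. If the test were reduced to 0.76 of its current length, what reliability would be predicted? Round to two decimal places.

0.56

Spearman-Brown: r_new = n·r / (1 + (n − 1)·r)
r_new = (0.76 × 0.63) / (1 + (0.76 − 1) × 0.63)
r_new = 0.4788 / 0.8488 ≈ 0.5641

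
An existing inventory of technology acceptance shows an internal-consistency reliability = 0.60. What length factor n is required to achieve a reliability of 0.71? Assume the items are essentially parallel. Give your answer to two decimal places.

1.63

Spearman-Brown solved for the length factor n:
n = r_target (1 − r_old) / [ r_old (1 − r_target) ]
n = 0.71(1 − 0.60) / [0.60(1 − 0.71)]
  = 0.2840 / 0.1740 = 1.6322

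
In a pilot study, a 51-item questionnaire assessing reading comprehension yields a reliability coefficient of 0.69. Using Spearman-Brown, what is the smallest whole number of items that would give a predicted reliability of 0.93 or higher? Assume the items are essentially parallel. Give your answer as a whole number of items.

305

Spearman-Brown solved for the length factor n:
n = r*(1 − r) / [ r (1 − r*) ]
n = 0.93(1 − 0.69) / [0.69(1 − 0.93)]
  = 0.2883 / 0.0483 = 5.9689
Items needed = n × 51 = 5.9689 × 51 ≈ 304.41 → round up to 305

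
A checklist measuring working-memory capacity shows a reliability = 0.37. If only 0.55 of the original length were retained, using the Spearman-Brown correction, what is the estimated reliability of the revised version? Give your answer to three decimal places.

0.244

r_new = (0.55 × 0.37) / (1 + (0.55 − 1) × 0.37)
r_new = 0.2035 / 0.8335 ≈ 0.2442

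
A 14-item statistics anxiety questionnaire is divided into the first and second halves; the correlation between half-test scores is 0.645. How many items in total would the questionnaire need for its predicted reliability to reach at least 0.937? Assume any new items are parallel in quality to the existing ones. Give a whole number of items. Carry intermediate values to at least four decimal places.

58

Corrected full-test reliability: r_full = 2 × 0.645 / (1 + 0.645) ≈ 0.7842
n = r_tgt(1 − r_full) / [r_full(1 − r_tgt)] = 0.937 × 0.2158 / (0.7842 × 0.063) ≈ 4.0928
Items = 4.0928 × 14 ≈ 57.30 → 58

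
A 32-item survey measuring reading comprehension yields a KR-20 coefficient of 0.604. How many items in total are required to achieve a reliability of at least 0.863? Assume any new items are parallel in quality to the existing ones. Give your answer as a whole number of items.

Invert Spearman-Brown to solve for n:
n = r*(1 − r) / [ r (1 − r*) ]
n = 0.863 × (1 − 0.604) / [ 0.604 × (1 − 0.863) ]
  = 0.341748 / 0.082748 = 4.1300
So the test needs 4.1300 × 32 ≈ 132.16 items; rounding up, 133.

133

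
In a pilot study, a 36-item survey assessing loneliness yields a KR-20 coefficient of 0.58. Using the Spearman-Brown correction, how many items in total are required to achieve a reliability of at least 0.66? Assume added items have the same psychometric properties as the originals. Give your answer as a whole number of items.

n = 0.66(1 − 0.58) / [0.58(1 − 0.66)]
  = 0.2772 / 0.1972 = 1.4057
Items needed = n × 36 = 1.4057 × 36 ≈ 50.61 → round up to 51

51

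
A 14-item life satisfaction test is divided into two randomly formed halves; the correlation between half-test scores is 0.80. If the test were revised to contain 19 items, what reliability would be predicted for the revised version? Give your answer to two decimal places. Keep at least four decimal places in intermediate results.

0.92

Full-test reliability from the split-half r: r_full = 2(0.80)/(1 + 0.80) = 0.8889
Then adjust to 19 items: n = 19/14 = 1.3571
r_new = n·r_full / (1 + (n − 1)·r_full) = 1.2063 / 1.3174 ≈ 0.9157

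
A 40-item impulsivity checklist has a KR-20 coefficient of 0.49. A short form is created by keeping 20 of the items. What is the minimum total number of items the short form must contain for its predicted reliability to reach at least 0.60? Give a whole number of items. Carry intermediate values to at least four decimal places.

63

Short-form reliability: n = 20/40 = 0.5000; r_20 = n·r/(1+(n−1)r) ≈ 0.3245
Then solve for n' with r_old = 0.3245, r_target = 0.60: n' = 0.60(1 − 0.3245)/[0.3245(1 − 0.60)] = 3.1225
Total items = 3.1225 × 20 = 62.45, rounded up to 63.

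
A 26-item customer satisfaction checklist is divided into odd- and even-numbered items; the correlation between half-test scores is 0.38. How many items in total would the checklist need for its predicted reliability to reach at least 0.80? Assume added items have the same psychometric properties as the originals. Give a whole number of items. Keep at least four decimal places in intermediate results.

Corrected full-test reliability: r_full = 2 × 0.38 / (1 + 0.38) ≈ 0.5507
Solve Spearman-Brown for n: n = 0.80(1 − 0.5507) / [0.5507(1 − 0.80)] = 3.2635
Items = 3.2635 × 26 ≈ 84.85 → 85

85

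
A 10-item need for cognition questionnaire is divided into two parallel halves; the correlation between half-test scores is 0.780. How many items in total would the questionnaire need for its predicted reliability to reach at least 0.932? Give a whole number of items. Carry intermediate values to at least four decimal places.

20

Corrected full-test reliability: r_full = 2 × 0.780 / (1 + 0.780) ≈ 0.8764
n = r_tgt(1 − r_full) / [r_full(1 − r_tgt)] = 0.932 × 0.1236 / (0.8764 × 0.068) ≈ 1.9330
Required items = 1.9330 × 10 = 19.33, so 20 items.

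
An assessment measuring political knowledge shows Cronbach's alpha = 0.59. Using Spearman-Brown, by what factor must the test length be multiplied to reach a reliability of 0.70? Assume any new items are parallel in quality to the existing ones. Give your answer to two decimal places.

Invert Spearman-Brown to solve for n:
n = r_target (1 − r_old) / [ r_old (1 − r_target) ]
n = [0.70 × 0.41] / [0.59 × 0.30]
n = 0.2870 / 0.1770 ≈ 1.6215

1.62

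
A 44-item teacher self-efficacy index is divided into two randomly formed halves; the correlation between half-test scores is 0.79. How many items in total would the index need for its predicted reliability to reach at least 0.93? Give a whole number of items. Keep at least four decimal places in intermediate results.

78

Corrected full-test reliability: r_full = 2 × 0.79 / (1 + 0.79) ≈ 0.8827
n = r_tgt(1 − r_full) / [r_full(1 − r_tgt)] = 0.93 × 0.1173 / (0.8827 × 0.07) ≈ 1.7655
Items = 1.7655 × 44 ≈ 77.68 → 78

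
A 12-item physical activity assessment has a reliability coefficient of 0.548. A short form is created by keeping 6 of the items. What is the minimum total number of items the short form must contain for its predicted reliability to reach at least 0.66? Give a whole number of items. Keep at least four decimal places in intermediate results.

Short-form reliability: n = 6/12 = 0.5000; r_6 = n·r/(1+(n−1)r) ≈ 0.3774
Then solve for n' with r_old = 0.3774, r_target = 0.66: n' = 0.66(1 − 0.3774)/[0.3774(1 − 0.66)] = 3.2024
Total items = 3.2024 × 6 = 19.21, rounded up to 20.

20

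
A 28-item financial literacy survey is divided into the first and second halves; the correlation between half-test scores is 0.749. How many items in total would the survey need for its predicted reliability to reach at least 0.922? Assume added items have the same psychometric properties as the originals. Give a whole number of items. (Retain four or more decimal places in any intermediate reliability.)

r_full = 2(0.749)/(1 + 0.749) = 0.8565
n = r_tgt(1 − r_full) / [r_full(1 − r_tgt)] = 0.922 × 0.1435 / (0.8565 × 0.078) ≈ 1.9804
Items = 1.9804 × 28 ≈ 55.45 → 56

56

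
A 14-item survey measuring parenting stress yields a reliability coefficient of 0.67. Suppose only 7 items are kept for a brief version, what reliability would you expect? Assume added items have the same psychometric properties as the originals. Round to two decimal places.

The new length is 7/14 = 0.5 times the old.
Apply the Spearman-Brown prophecy formula, r' = nr / [1 + (n − 1)r]:
r_new = (0.5 × 0.67) / (1 + (0.5 − 1) × 0.67)
     = 0.3350 / 0.6650 = 0.5038

0.50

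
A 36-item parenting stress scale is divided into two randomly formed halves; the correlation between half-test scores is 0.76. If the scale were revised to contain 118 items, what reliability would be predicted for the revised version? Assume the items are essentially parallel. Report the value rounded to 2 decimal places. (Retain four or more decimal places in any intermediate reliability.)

0.95

Spearman-Brown correction (n = 2): r_full = 2·0.76/(1 + 0.76) = 0.8636
Length factor from 36 to 118 items: n = 118/36 = 3.2778
r_new = n·r_full / (1 + (n − 1)·r_full) = 2.8307 / 2.9671 ≈ 0.9540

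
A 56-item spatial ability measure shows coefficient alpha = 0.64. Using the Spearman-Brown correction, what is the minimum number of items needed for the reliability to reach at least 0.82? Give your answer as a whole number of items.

n = 0.82(1 − 0.64) / [0.64(1 − 0.82)]
n = 0.2952 / 0.1152 ≈ 2.5625
So the test needs 2.5625 × 56 ≈ 143.50 items; rounding up, 144.

144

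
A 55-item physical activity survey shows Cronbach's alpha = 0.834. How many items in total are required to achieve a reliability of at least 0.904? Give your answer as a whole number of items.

104

Rearranging the Spearman-Brown formula for n,
n = r*(1 − r) / [ r (1 − r*) ]
n = 0.904 × (1 − 0.834) / [ 0.834 × (1 − 0.904) ]
n = 0.150064 / 0.080064 ≈ 1.8743
So the test needs 1.8743 × 55 ≈ 103.09 items; rounding up, 104.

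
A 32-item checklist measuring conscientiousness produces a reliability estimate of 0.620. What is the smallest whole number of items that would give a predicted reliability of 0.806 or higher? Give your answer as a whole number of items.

82

n = [0.806 × 0.380] / [0.620 × 0.194]
n = 0.306280 / 0.120280 ≈ 2.5464
Items needed = n × 32 = 2.5464 × 32 ≈ 81.48 → round up to 82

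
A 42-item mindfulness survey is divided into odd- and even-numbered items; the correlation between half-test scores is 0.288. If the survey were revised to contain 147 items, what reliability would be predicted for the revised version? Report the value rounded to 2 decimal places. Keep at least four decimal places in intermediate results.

Spearman-Brown correction (n = 2): r_full = 2·0.288/(1 + 0.288) = 0.4472
Length factor from 42 to 147 items: n = 147/42 = 3.5000
r_new = n·r_full / (1 + (n − 1)·r_full) = 1.5652 / 2.1180 ≈ 0.7390

0.74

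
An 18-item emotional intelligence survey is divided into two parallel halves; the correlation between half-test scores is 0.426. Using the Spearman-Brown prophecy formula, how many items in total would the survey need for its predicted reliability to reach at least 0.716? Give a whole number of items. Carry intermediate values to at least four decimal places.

31

Corrected full-test reliability: r_full = 2 × 0.426 / (1 + 0.426) ≈ 0.5975
Solve Spearman-Brown for n: n = 0.716(1 − 0.5975) / [0.5975(1 − 0.716)] = 1.6983
Required items = 1.6983 × 18 = 30.57, so 31 items.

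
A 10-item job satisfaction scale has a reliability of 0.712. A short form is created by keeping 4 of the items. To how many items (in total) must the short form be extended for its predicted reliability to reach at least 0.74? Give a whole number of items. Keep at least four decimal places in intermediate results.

First, r for the 4-item form: n = 4/10 = 0.4000, so r_4 = 0.4000·0.712/(1 + (0.4000 − 1)·0.712) = 0.4972
Length factor from the short form to reach 0.74: n' = 0.74(1 − 0.4972) / [0.4972(1 − 0.74)] ≈ 2.8782
Items = 2.8782 × 4 ≈ 11.51 → 12

12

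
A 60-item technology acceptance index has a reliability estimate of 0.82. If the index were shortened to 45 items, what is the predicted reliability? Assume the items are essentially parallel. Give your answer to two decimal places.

The new length is 45/60 = 0.75 times the old.
r_new = 0.75·0.82 / [1 + (0.75 − 1)·0.82]
     = 0.6150 / 0.7950 = 0.7736

0.77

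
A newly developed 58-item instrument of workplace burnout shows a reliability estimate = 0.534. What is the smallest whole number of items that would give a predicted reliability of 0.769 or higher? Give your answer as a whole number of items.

Invert Spearman-Brown to solve for n:
n = r*(1 − r) / [ r (1 − r*) ]
n = [0.769 × 0.466] / [0.534 × 0.231]
n = 0.358354 / 0.123354 ≈ 2.9051
So the test needs 2.9051 × 58 ≈ 168.50 items; rounding up, 169.

169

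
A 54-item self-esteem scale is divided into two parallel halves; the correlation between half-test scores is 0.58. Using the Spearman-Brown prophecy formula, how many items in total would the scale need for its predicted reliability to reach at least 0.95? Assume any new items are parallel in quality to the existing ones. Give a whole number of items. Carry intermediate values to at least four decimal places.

372

Corrected full-test reliability: r_full = 2 × 0.58 / (1 + 0.58) ≈ 0.7342
n = r_tgt(1 − r_full) / [r_full(1 − r_tgt)] = 0.95 × 0.2658 / (0.7342 × 0.05) ≈ 6.8785
Items = 6.8785 × 54 ≈ 371.44 → 372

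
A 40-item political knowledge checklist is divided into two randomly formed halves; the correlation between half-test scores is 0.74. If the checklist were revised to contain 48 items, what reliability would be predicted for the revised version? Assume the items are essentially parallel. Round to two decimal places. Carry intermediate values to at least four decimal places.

0.87

Spearman-Brown correction (n = 2): r_full = 2·0.74/(1 + 0.74) = 0.8506
Then adjust to 48 items: n = 48/40 = 1.2000
r_new = n·r_full / (1 + (n − 1)·r_full) = 1.0207 / 1.1701 ≈ 0.8723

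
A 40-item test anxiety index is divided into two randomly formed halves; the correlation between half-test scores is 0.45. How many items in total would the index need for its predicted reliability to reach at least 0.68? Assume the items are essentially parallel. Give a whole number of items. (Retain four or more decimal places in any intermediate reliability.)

r_full = 2(0.45)/(1 + 0.45) = 0.6207
Solve Spearman-Brown for n: n = 0.68(1 − 0.6207) / [0.6207(1 − 0.68)] = 1.2986
Required items = 1.2986 × 40 = 51.94, so 52 items.

52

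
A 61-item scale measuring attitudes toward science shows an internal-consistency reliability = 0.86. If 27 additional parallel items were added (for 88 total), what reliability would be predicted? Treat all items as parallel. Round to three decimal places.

0.899

The new length is 88/61 = 1.4426 times the old.
By Spearman-Brown, r_new = n r / (1 + (n − 1) r).
r_new = (1.4426 × 0.86) / (1 + (1.4426 − 1) × 0.86)
r_new = 1.2406 / 1.3806 ≈ 0.8986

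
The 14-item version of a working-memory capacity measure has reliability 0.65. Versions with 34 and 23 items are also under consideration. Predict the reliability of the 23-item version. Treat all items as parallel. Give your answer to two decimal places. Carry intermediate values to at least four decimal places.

0.75

Only the ratio of lengths matters: n = 23/14 = 1.6429
r_{23} = n·r / (1 + (n − 1)·r) = 1.0679 / 1.4179 ≈ 0.7532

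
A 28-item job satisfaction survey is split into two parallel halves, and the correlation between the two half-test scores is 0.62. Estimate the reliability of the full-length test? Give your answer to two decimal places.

r_full = 2r_hh / (1 + r_hh) = 2 × 0.62 / (1 + 0.62)
       = 1.2400 / 1.6200 = 0.7654

0.77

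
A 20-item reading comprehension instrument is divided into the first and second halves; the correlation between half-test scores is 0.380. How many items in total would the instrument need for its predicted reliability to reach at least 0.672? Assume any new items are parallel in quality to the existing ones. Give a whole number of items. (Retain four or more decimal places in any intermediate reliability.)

34

r_full = 2(0.380)/(1 + 0.380) = 0.5507
n = r_tgt(1 − r_full) / [r_full(1 − r_tgt)] = 0.672 × 0.4493 / (0.5507 × 0.328) ≈ 1.6715
Required items = 1.6715 × 20 = 33.43, so 34 items.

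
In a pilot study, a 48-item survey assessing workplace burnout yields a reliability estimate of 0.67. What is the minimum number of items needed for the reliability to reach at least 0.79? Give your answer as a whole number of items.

Spearman-Brown solved for the length factor n:
n = r_target (1 − r_old) / [ r_old (1 − r_target) ]
n = 0.79 × (1 − 0.67) / [ 0.67 × (1 − 0.79) ]
n = 0.2607 / 0.1407 ≈ 1.8529
Items needed = n × 48 = 1.8529 × 48 ≈ 88.94 → round up to 89

89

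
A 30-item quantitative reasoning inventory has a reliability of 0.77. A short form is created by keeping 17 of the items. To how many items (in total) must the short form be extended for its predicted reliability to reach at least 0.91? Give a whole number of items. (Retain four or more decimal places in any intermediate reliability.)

First, r for the 17-item form: n = 17/30 = 0.5667, so r_17 = 0.5667·0.77/(1 + (0.5667 − 1)·0.77) = 0.6548
Length factor from the short form to reach 0.91: n' = 0.91(1 − 0.6548) / [0.6548(1 − 0.91)] ≈ 5.3304
Items = 5.3304 × 17 ≈ 90.62 → 91

91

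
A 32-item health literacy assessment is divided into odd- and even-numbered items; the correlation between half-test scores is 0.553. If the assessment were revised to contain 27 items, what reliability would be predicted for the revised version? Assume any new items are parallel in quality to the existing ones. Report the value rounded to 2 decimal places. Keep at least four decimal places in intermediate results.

Full-test reliability from the split-half r: r_full = 2(0.553)/(1 + 0.553) = 0.7122
Length factor from 32 to 27 items: n = 27/32 = 0.8438
r_new = n·r_full / (1 + (n − 1)·r_full) = 0.6010 / 0.8888 ≈ 0.6762

0.68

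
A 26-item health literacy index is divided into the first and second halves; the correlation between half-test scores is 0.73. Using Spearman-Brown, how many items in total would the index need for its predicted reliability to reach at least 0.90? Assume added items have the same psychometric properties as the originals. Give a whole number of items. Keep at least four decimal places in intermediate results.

Corrected full-test reliability: r_full = 2 × 0.73 / (1 + 0.73) ≈ 0.8439
n = r_tgt(1 − r_full) / [r_full(1 − r_tgt)] = 0.90 × 0.1561 / (0.8439 × 0.10) ≈ 1.6648
Items = 1.6648 × 26 ≈ 43.28 → 44

44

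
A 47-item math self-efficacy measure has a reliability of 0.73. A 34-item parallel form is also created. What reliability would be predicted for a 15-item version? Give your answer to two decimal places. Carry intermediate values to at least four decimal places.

0.46

The 34-item form is not needed; work directly from the 47-item form with n = 15/47 = 0.3191.
r_{15} = n·r / (1 + (n − 1)·r) = 0.2329 / 0.5029 ≈ 0.4631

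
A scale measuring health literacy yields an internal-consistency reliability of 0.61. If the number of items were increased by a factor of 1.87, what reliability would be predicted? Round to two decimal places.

r_new = 1.87·0.61 / [1 + (1.87 − 1)·0.61]
r_new = 1.1407 / 1.5307 ≈ 0.7452

0.75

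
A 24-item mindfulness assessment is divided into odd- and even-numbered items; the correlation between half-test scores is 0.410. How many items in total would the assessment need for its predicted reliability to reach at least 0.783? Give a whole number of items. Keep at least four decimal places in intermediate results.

Corrected full-test reliability: r_full = 2 × 0.410 / (1 + 0.410) ≈ 0.5816
n = r_tgt(1 − r_full) / [r_full(1 − r_tgt)] = 0.783 × 0.4184 / (0.5816 × 0.217) ≈ 2.5958
Required items = 2.5958 × 24 = 62.30, so 63 items.

63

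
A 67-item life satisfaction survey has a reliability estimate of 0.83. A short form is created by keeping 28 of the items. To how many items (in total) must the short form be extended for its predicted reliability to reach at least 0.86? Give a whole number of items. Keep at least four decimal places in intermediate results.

First, r for the 28-item form: n = 28/67 = 0.4179, so r_28 = 0.4179·0.83/(1 + (0.4179 − 1)·0.83) = 0.6711
Length factor from the short form to reach 0.86: n' = 0.86(1 − 0.6711) / [0.6711(1 − 0.86)] ≈ 3.0106
Total items = 3.0106 × 28 = 84.30, rounded up to 85.

85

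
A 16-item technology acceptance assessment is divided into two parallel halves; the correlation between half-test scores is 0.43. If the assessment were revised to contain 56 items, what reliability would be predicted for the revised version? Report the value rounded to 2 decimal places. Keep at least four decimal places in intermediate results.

First correct the split-half correlation to full-test reliability: r_full = 2 × 0.43 / (1 + 0.43) ≈ 0.6014
Then adjust to 56 items: n = 56/16 = 3.5000
r_new = n·r_full / (1 + (n − 1)·r_full) = 2.1049 / 2.5035 ≈ 0.8408

0.84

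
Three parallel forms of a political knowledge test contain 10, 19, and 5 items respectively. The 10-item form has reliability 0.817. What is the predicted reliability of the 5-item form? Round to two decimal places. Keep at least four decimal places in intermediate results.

0.69

Only the ratio of lengths matters: n = 5/10 = 0.5000
r_{5} = n·r / (1 + (n − 1)·r) = 0.4085 / 0.5915 ≈ 0.6906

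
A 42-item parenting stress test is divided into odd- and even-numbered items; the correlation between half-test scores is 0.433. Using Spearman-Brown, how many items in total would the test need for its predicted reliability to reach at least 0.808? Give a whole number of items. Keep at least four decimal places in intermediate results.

r_full = 2(0.433)/(1 + 0.433) = 0.6043
Solve Spearman-Brown for n: n = 0.808(1 − 0.6043) / [0.6043(1 − 0.808)] = 2.7556
Required items = 2.7556 × 42 = 115.74, so 116 items.

116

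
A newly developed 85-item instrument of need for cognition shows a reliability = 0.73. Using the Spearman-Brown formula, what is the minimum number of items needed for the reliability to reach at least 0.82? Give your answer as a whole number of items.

144

Spearman-Brown solved for the length factor n:
n = r_target (1 − r_old) / [ r_old (1 − r_target) ]
n = 0.82 × (1 − 0.73) / [ 0.73 × (1 − 0.82) ]
n = 0.2214 / 0.1314 ≈ 1.6849
1.6849 × 85 = 143.22 → 144 items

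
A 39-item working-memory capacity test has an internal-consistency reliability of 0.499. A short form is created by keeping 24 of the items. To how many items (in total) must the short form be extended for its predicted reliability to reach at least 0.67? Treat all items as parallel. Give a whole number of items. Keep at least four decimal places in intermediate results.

First, r for the 24-item form: n = 24/39 = 0.6154, so r_24 = 0.6154·0.499/(1 + (0.6154 − 1)·0.499) = 0.3800
Length factor from the short form to reach 0.67: n' = 0.67(1 − 0.3800) / [0.3800(1 − 0.67)] ≈ 3.3126
Items = 3.3126 × 24 ≈ 79.50 → 80

80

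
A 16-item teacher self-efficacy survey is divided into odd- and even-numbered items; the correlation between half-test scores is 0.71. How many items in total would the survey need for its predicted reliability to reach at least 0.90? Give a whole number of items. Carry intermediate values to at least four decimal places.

30

Corrected full-test reliability: r_full = 2 × 0.71 / (1 + 0.71) ≈ 0.8304
n = r_tgt(1 − r_full) / [r_full(1 − r_tgt)] = 0.90 × 0.1696 / (0.8304 × 0.10) ≈ 1.8382
Required items = 1.8382 × 16 = 29.41, so 30 items.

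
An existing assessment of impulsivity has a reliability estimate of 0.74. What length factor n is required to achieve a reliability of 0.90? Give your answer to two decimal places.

3.16

Rearranging the Spearman-Brown formula for n,
n = r_target (1 − r_old) / [ r_old (1 − r_target) ]
n = 0.90 × (1 − 0.74) / [ 0.74 × (1 − 0.90) ]
n = 0.2340 / 0.0740 ≈ 3.1622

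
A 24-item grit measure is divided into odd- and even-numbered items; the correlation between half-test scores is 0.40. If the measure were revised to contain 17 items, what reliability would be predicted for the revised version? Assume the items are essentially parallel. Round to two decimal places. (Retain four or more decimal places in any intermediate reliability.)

0.49

Full-test reliability from the split-half r: r_full = 2(0.40)/(1 + 0.40) = 0.5714
Then adjust to 17 items: n = 17/24 = 0.7083
r_new = n·r_full / (1 + (n − 1)·r_full) = 0.4047 / 0.8333 ≈ 0.4857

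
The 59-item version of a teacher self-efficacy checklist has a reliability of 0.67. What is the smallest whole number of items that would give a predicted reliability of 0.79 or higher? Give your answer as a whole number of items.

110

Rearranging the Spearman-Brown formula for n,
n = r*(1 − r) / [ r (1 − r*) ]
n = [0.79 × 0.33] / [0.67 × 0.21]
n = 0.2607 / 0.1407 ≈ 1.8529
So the test needs 1.8529 × 59 ≈ 109.32 items; rounding up, 110.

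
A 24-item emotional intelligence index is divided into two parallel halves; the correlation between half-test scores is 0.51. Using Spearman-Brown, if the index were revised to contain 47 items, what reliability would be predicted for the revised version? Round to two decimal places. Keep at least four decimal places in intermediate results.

0.80

Full-test reliability from the split-half r: r_full = 2(0.51)/(1 + 0.51) = 0.6755
Length factor from 24 to 47 items: n = 47/24 = 1.9583
r_new = n·r_full / (1 + (n − 1)·r_full) = 1.3228 / 1.6473 ≈ 0.8030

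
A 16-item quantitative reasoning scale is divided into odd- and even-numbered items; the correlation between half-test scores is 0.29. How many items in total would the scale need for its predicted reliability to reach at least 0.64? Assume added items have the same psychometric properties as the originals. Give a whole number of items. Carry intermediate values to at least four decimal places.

35

Corrected full-test reliability: r_full = 2 × 0.29 / (1 + 0.29) ≈ 0.4496
Solve Spearman-Brown for n: n = 0.64(1 − 0.4496) / [0.4496(1 − 0.64)] = 2.1764
Required items = 2.1764 × 16 = 34.82, so 35 items.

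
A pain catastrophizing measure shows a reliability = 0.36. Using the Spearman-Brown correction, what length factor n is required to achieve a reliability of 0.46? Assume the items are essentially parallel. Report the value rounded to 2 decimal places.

Invert Spearman-Brown to solve for n:
n = r_target (1 − r_old) / [ r_old (1 − r_target) ]
n = 0.46 × (1 − 0.36) / [ 0.36 × (1 − 0.46) ]
n = 0.2944 / 0.1944 ≈ 1.5144

1.51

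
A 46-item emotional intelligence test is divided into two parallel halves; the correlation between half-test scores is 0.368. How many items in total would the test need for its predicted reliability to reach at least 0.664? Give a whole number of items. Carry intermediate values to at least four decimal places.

Corrected full-test reliability: r_full = 2 × 0.368 / (1 + 0.368) ≈ 0.5380
n = r_tgt(1 − r_full) / [r_full(1 − r_tgt)] = 0.664 × 0.4620 / (0.5380 × 0.336) ≈ 1.6970
Items = 1.6970 × 46 ≈ 78.06 → 79

79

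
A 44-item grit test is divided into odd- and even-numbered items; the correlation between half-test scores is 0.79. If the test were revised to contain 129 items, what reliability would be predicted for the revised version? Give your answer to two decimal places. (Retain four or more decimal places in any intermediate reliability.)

0.96

First correct the split-half correlation to full-test reliability: r_full = 2 × 0.79 / (1 + 0.79) ≈ 0.8827
Then adjust to 129 items: n = 129/44 = 2.9318
r_new = n·r_full / (1 + (n − 1)·r_full) = 2.5879 / 2.7052 ≈ 0.9566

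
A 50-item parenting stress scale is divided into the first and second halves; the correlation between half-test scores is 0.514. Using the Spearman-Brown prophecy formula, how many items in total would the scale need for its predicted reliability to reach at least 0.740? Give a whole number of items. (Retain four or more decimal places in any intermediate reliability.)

r_full = 2(0.514)/(1 + 0.514) = 0.6790
n = r_tgt(1 − r_full) / [r_full(1 − r_tgt)] = 0.740 × 0.3210 / (0.6790 × 0.260) ≈ 1.3455
Required items = 1.3455 × 50 = 67.27, so 68 items.

68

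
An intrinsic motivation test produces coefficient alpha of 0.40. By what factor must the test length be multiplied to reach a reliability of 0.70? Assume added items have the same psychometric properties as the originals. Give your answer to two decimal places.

Spearman-Brown solved for the length factor n:
n = r*(1 − r) / [ r (1 − r*) ]
n = 0.70(1 − 0.40) / [0.40(1 − 0.70)]
n = 0.4200 / 0.1200 ≈ 3.5000

3.50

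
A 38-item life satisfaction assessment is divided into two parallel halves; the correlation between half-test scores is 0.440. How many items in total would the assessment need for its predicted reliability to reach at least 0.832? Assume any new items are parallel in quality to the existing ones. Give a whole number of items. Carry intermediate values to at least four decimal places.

120

r_full = 2(0.440)/(1 + 0.440) = 0.6111
Solve Spearman-Brown for n: n = 0.832(1 − 0.6111) / [0.6111(1 − 0.832)] = 3.1517
Required items = 3.1517 × 38 = 119.76, so 120 items.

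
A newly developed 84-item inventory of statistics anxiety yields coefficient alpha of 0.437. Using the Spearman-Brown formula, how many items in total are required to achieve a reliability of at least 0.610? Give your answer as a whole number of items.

170

Invert Spearman-Brown to solve for n:
n = r_target (1 − r_old) / [ r_old (1 − r_target) ]
n = 0.610 × (1 − 0.437) / [ 0.437 × (1 − 0.610) ]
n = 0.343430 / 0.170430 ≈ 2.0151
Items needed = n × 84 = 2.0151 × 84 ≈ 169.27 → round up to 170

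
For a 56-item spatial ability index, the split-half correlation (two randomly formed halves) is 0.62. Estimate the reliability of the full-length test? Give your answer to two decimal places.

Apply the Spearman-Brown correction with n = 2:
r_full = 2r_hh / (1 + r_hh) = 2 × 0.62 / (1 + 0.62)
       = 1.2400 / 1.6200 = 0.7654

0.77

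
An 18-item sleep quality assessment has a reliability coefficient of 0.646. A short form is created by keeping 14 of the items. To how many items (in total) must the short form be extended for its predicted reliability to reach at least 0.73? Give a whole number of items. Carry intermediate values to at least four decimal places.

First, r for the 14-item form: n = 14/18 = 0.7778, so r_14 = 0.7778·0.646/(1 + (0.7778 − 1)·0.646) = 0.5867
Length factor from the short form to reach 0.73: n' = 0.73(1 − 0.5867) / [0.5867(1 − 0.73)] ≈ 1.9046
Total items = 1.9046 × 14 = 26.66, rounded up to 27.

27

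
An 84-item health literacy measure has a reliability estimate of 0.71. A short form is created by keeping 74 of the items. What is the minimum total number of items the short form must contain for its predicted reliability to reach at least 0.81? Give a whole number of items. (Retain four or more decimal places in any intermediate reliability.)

147

First, r for the 74-item form: n = 74/84 = 0.8810, so r_74 = 0.8810·0.71/(1 + (0.8810 − 1)·0.71) = 0.6832
Then solve for n' with r_old = 0.6832, r_target = 0.81: n' = 0.81(1 − 0.6832)/[0.6832(1 − 0.81)] = 1.9768
Items = 1.9768 × 74 ≈ 146.28 → 147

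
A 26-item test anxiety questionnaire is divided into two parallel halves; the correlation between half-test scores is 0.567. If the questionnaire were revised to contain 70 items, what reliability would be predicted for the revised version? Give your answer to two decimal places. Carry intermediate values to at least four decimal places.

First correct the split-half correlation to full-test reliability: r_full = 2 × 0.567 / (1 + 0.567) ≈ 0.7237
Length factor from 26 to 70 items: n = 70/26 = 2.6923
r_new = n·r_full / (1 + (n − 1)·r_full) = 1.9484 / 2.2247 ≈ 0.8758

0.88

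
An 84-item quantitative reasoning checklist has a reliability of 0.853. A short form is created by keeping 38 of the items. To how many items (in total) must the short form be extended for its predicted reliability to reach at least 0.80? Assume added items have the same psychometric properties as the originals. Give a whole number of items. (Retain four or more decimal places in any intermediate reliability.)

First, r for the 38-item form: n = 38/84 = 0.4524, so r_38 = 0.4524·0.853/(1 + (0.4524 − 1)·0.853) = 0.7241
Length factor from the short form to reach 0.80: n' = 0.80(1 − 0.7241) / [0.7241(1 − 0.80)] ≈ 1.5241
Total items = 1.5241 × 38 = 57.92, rounded up to 58.

58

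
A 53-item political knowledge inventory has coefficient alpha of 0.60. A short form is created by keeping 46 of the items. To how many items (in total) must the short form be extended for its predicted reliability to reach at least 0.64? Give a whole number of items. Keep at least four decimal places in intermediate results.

First, r for the 46-item form: n = 46/53 = 0.8679, so r_46 = 0.8679·0.60/(1 + (0.8679 − 1)·0.60) = 0.5656
Then solve for n' with r_old = 0.5656, r_target = 0.64: n' = 0.64(1 − 0.5656)/[0.5656(1 − 0.64)] = 1.3654
Total items = 1.3654 × 46 = 62.81, rounded up to 63.

63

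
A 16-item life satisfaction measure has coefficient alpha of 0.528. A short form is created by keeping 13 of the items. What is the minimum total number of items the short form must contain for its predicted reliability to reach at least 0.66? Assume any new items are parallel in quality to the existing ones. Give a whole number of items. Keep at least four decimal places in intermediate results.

28

First, r for the 13-item form: n = 13/16 = 0.8125, so r_13 = 0.8125·0.528/(1 + (0.8125 − 1)·0.528) = 0.4761
Length factor from the short form to reach 0.66: n' = 0.66(1 − 0.4761) / [0.4761(1 − 0.66)] ≈ 2.1361
Items = 2.1361 × 13 ≈ 27.77 → 28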